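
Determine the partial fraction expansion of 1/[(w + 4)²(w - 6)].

Cover-up at w=6: R = 1/(6 + 4)² = 1/100. Cover-up at w=-4: Q = 1/(-4 - 6) = -1/10. Comparing w² coeff: P = -R = -1/100
Result: (-1/100)/(w + 4) - (1/10)/(w + 4)² + (1/100)/(w - 6)


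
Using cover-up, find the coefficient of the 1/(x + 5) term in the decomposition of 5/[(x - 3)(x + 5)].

Cover (x + 5), set x=-5: 5/((x - 3) at x=-5) = 5/(-8) = -5/8


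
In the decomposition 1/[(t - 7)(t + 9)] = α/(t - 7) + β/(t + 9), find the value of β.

Cover-up at t = -9: β = 1/(-9 - 7) = -1/16


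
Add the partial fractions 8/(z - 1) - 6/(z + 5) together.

Common denominator (z - 1)(z + 5). Numerator: 8(z + 5) - 6(z - 1) = (8z + 40) - (6z - 6) = 2z + 46
Result: (2z + 46)/[(z - 1)(z + 5)]


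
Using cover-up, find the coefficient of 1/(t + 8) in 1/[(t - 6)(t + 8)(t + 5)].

Cover (t + 8), set t=-8: 1/[(-8 - 6)(-8 + 5)] = 1/42


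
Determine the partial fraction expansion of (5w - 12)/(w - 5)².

(5w - 12) = A(w - 5) + B. At w = 5: B = 5·5 - 12 = 13. Coeff of w: A = 5
Result: 5/(w - 5) + 13/(w - 5)²


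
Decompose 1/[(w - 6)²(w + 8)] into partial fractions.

Cover-up at w=-8: γ = 1/(-8 - 6)² = 1/196. Cover-up at w=6: β = 1/(6 + 8) = 1/14. Comparing w² coeff: α = -γ = -1/196
Result: (-1/196)/(w - 6) + (1/14)/(w - 6)² + (1/196)/(w + 8)


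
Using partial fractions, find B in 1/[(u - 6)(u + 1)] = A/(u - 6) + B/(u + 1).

Cover-up at u = -1: B = 1/(-1 - 6) = -1/7


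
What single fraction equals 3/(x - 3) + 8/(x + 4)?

Common denominator (x - 3)(x + 4). Numerator: 3(x + 4) + 8(x - 3) = (3x + 12) + (8x - 24) = 11x - 12
Result: (11x - 12)/[(x - 3)(x + 4)]


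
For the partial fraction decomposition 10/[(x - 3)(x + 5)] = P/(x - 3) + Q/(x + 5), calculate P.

Cover-up at x = 3: P = 10/(3 + 5) = 10/8 = 5/4


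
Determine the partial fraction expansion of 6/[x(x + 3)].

6/x(x + 3) = α/x + β/(x + 3). α = 6/(0 + 3) = 2, β = 6/(-3 - 0) = -2
Result: 2/x - 2/(x + 3)


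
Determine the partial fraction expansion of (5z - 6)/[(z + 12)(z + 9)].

At z=-12: P = (5·(-12) - 6)/(-12 + 9) = 22. At z=-9: Q = (5·(-9) - 6)/(-9 + 12) = -17
Result: 22/(z + 12) - 17/(z + 9)


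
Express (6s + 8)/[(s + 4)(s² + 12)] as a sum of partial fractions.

At s=-4: A = (6·(-4) + 8)/((-4)² + 12) = -4/7. B = -A = 4/7, C = 6 - (-4)·A = 26/7
Result: (-4/7)/(s + 4) + ((4/7)s + 26/7)/(s² + 12)


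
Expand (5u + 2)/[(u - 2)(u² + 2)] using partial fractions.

At u=2: α = (5·2 + 2)/(2² + 2) = 2. β = -α = -2, γ = 5 - 2·α = 1
Result: 2/(u - 2) - (2u - 1)/(u² + 2)


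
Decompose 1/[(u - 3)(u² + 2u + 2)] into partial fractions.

Cover-up at u = 3: A = 1/(3² + 2·3 + 2) = 1/17. Then B = -A = -1/17, C = -A·(2 + 3) = -5/17
Result: (1/17)/(u - 3) - ((1/17)u + 5/17)/(u² + 2u + 2)


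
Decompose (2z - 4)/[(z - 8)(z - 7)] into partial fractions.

At z=8: α = (2·8 - 4)/(8 - 7) = 12. At z=7: β = (2·7 - 4)/(7 - 8) = -10
Result: 12/(z - 8) - 10/(z - 7)


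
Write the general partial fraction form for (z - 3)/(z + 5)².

Repeated linear factor: P/(z + 5) + Q/(z + 5)²


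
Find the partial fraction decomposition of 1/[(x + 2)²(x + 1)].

Cover-up at x=-1: γ = 1/(-1 + 2)² = 1. Cover-up at x=-2: β = 1/(-2 + 1) = -1. Comparing x² coeff: α = -γ = -1
Result: -1/(x + 2) - 1/(x + 2)² + 1/(x + 1)


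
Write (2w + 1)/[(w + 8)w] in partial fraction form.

At w=-8: A = (2·(-8) + 1)/(-8 - 0) = 15/8. At w=0: B = (2·0 + 1)/(0 + 8) = 1/8
Result: (15/8)/(w + 8) + (1/8)/w


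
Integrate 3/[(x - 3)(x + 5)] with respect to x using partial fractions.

Decompose: 3/[(x - 3)(x + 5)] = (3/8)/(x - 3) - (3/8)/(x + 5). Integrate each term: (3/8) ln|(x - 3)| - (3/8) ln|(x + 5)| + C


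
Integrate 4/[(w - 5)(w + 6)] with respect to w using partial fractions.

Decompose: 4/[(w - 5)(w + 6)] = (4/11)/(w - 5) - (4/11)/(w + 6). Integrate each term: (4/11) ln|(w - 5)| - (4/11) ln|(w + 6)| + C


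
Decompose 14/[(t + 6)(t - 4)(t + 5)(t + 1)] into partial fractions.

Using Heaviside cover-up: (-7/25)/(t + 6) + (7/225)/(t - 4) + (7/18)/(t + 5) - (7/50)/(t + 1)


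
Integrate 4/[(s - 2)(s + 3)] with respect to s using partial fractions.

Decompose: 4/[(s - 2)(s + 3)] = (4/5)/(s - 2) - (4/5)/(s + 3). Integrate each term: (4/5) ln|(s - 2)| - (4/5) ln|(s + 3)| + C


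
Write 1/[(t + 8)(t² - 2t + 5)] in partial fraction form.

Cover-up at t = -8: A = 1/((-8)² - 2·(-8) + 5) = 1/85. Then B = -A = -1/85, C = -A·(-2 - 8) = 2/17
Result: (1/85)/(t + 8) - ((1/85)t - 2/17)/(t² - 2t + 5)


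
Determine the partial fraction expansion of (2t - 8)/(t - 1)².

(2t - 8) = A(t - 1) + B. At t = 1: B = 2·1 - 8 = -6. Coeff of t: A = 2
Result: 2/(t - 1) - 6/(t - 1)²


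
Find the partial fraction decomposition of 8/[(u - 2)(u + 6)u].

Using cover-up method: A = 1/2, B = 1/6, C = -2/3
Result: (1/2)/(u - 2) + (1/6)/(u + 6) - (2/3)/u


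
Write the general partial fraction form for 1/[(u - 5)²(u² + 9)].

Repeated linear + quadratic: α/(u - 5) + β/(u - 5)² + (γu + δ)/(u² + 9)


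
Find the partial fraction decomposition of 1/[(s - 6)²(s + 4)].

Cover-up at s=-4: R = 1/(-4 - 6)² = 1/100. Cover-up at s=6: Q = 1/(6 + 4) = 1/10. Comparing s² coeff: P = -R = -1/100
Result: (-1/100)/(s - 6) + (1/10)/(s - 6)² + (1/100)/(s + 4)


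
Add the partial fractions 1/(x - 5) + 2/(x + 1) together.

Common denominator (x - 5)(x + 1). Numerator: 1(x + 1) + 2(x - 5) = (x + 1) + (2x - 10) = 3x - 9
Result: (3x - 9)/[(x - 5)(x + 1)]


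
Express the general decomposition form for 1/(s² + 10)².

Repeated quadratic factor: (As + B)/(s² + 10) + (Cs + D)/(s² + 10)²


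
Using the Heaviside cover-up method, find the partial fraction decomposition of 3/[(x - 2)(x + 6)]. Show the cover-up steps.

Cover (x - 2): set x=2, get α = 3/(2 + 6) = 3/8. Cover (x + 6): set x=-6, get β = 3/(-6 - 2) = -3/8.
Result: (3/8)/(x - 2) - (3/8)/(x + 6)


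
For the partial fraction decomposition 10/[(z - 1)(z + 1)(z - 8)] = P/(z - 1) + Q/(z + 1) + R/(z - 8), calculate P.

Cover-up at z = 1: P = 10/[(1 + 1)(1 - 8)] = 10/[(2)(-7)] = -10/14 = -5/7


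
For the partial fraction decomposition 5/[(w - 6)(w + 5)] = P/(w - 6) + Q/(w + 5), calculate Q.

Cover-up at w = -5: Q = 5/(-5 - 6) = -5/11


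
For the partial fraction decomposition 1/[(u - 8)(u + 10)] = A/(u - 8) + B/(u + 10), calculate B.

Cover-up at u = -10: B = 1/(-10 - 8) = -1/18


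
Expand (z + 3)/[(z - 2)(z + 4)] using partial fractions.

At z=2: α = (1·2 + 3)/(2 + 4) = 5/6. At z=-4: β = (1·(-4) + 3)/(-4 - 2) = 1/6
Result: (5/6)/(z - 2) + (1/6)/(z + 4)


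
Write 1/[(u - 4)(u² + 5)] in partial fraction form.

Cover-up at u = 4: P = 1/(4² + 5) = 1/21. Then Q = -P = -1/21, R = -P·(0 + 4) = -4/21
Result: (1/21)/(u - 4) - ((1/21)u + 4/21)/(u² + 5)


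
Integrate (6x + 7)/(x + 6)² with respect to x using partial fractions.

Decompose: A = 6, B = 6·(-6) + 7 = -29, so (6x + 7)/(x + 6)² = 6/(x + 6) - 29/(x + 6)². Integrate: ∫ A/(x + 6) dx = 6 ln|(x + 6)|; ∫ B/(x + 6)² dx = 29/(x + 6). Sum: 6 ln|(x + 6)| + 29/(x + 6) + C


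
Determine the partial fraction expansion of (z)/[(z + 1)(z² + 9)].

At z=-1: A = (1·(-1) + 0)/((-1)² + 9) = -1/10. B = -A = 1/10, C = 1 - (-1)·A = 9/10
Result: (-1/10)/(z + 1) + ((1/10)z + 9/10)/(z² + 9)


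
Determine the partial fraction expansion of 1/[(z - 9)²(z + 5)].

Cover-up at z=-5: γ = 1/(-5 - 9)² = 1/196. Cover-up at z=9: β = 1/(9 + 5) = 1/14. Comparing z² coeff: α = -γ = -1/196
Result: (-1/196)/(z - 9) + (1/14)/(z - 9)² + (1/196)/(z + 5)


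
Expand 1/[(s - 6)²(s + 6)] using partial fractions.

Cover-up at s=-6: R = 1/(-6 - 6)² = 1/144. Cover-up at s=6: Q = 1/(6 + 6) = 1/12. Comparing s² coeff: P = -R = -1/144
Result: (-1/144)/(s - 6) + (1/12)/(s - 6)² + (1/144)/(s + 6)


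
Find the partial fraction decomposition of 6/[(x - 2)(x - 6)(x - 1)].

Using cover-up method: α = -3/2, β = 3/10, γ = 6/5
Result: (-3/2)/(x - 2) + (3/10)/(x - 6) + (6/5)/(x - 1)


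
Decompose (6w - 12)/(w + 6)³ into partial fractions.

(6w - 12) = A(w + 6)² + B(w + 6) + C. At w = -6: C = 6·(-6) - 12 = -48. Coefficients: A = 0, B = 6
Result: 6/(w + 6)² - 48/(w + 6)³


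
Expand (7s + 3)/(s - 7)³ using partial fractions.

(7s + 3) = α(s - 7)² + β(s - 7) + γ. At s = 7: γ = 7·7 + 3 = 52. Coefficients: α = 0, β = 7
Result: 7/(s - 7)² + 52/(s - 7)³


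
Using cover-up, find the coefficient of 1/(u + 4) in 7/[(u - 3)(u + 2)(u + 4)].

Cover (u + 4), set u=-4: 7/[(-4 - 3)(-4 + 2)] = 1/2


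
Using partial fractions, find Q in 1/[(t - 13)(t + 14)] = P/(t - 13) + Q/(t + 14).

Cover-up at t = -14: Q = 1/(-14 - 13) = -1/27


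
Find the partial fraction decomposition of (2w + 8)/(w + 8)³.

(2w + 8) = α(w + 8)² + β(w + 8) + γ. At w = -8: γ = 2·(-8) + 8 = -8. Coefficients: α = 0, β = 2
Result: 2/(w + 8)² - 8/(w + 8)³


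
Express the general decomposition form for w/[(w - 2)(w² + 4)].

Linear + irreducible quadratic: A/(w - 2) + (Bw + C)/(w² + 4)


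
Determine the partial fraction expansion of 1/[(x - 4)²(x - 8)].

Cover-up at x=8: γ = 1/(8 - 4)² = 1/16. Cover-up at x=4: β = 1/(4 - 8) = -1/4. Comparing x² coeff: α = -γ = -1/16
Result: (-1/16)/(x - 4) - (1/4)/(x - 4)² + (1/16)/(x - 8)


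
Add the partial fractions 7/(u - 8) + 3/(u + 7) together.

Common denominator (u - 8)(u + 7). Numerator: 7(u + 7) + 3(u - 8) = (7u + 49) + (3u - 24) = 10u + 25
Result: (10u + 25)/[(u - 8)(u + 7)]


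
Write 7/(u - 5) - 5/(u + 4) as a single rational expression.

Common denominator (u - 5)(u + 4). Numerator: 7(u + 4) - 5(u - 5) = (7u + 28) - (5u - 25) = 2u + 53
Result: (2u + 53)/[(u - 5)(u + 4)]


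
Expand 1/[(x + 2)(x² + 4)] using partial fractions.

Cover-up at x = -2: P = 1/((-2)² + 4) = 1/8. Then Q = -P = -1/8, R = -P·(0 - 2) = 1/4
Result: (1/8)/(x + 2) - ((1/8)x - 1/4)/(x² + 4)


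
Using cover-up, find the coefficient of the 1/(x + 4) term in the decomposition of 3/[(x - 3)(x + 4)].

Cover (x + 4), set x=-4: 3/((x - 3) at x=-4) = 3/(-7) = -3/7


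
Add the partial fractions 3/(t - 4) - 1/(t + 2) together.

Common denominator (t - 4)(t + 2). Numerator: 3(t + 2) - 1(t - 4) = (3t + 6) - (t - 4) = 2t + 10
Result: (2t + 10)/[(t - 4)(t + 2)]


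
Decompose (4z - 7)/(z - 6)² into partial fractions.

(4z - 7) = P(z - 6) + Q. At z = 6: Q = 4·6 - 7 = 17. Coeff of z: P = 4
Result: 4/(z - 6) + 17/(z - 6)²


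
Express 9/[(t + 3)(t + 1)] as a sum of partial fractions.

9/(t + 3)(t + 1) = P/(t + 3) + Q/(t + 1). P = 9/(-3 + 1) = -9/2, Q = 9/(-1 + 3) = 9/2
Result: (-9/2)/(t + 3) + (9/2)/(t + 1)


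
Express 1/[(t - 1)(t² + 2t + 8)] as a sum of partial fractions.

Cover-up at t = 1: A = 1/(1² + 2·1 + 8) = 1/11. Then B = -A = -1/11, C = -A·(2 + 1) = -3/11
Result: (1/11)/(t - 1) - ((1/11)t + 3/11)/(t² + 2t + 8)


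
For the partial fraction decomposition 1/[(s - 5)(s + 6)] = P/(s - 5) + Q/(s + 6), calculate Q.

Cover-up at s = -6: Q = 1/(-6 - 5) = -1/11


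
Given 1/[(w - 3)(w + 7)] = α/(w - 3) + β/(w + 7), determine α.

Cover-up at w = 3: α = 1/(3 + 7) = 1/10


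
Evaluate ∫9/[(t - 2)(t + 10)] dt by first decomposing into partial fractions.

Decompose: 9/[(t - 2)(t + 10)] = (3/4)/(t - 2) - (3/4)/(t + 10). Integrate each term: (3/4) ln|(t - 2)| - (3/4) ln|(t + 10)| + C


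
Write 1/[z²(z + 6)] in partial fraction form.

Cover-up at z=-6: R = 1/(-6 - 0)² = 1/36. Cover-up at z=0: Q = 1/(0 + 6) = 1/6. Comparing z² coeff: P = -R = -1/36
Result: (-1/36)/z + (1/6)/z² + (1/36)/(z + 6)


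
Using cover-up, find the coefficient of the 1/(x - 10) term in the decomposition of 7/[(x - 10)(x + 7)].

Cover (x - 10), set x=10: 7/((x + 7) at x=10) = 7/(17) = 7/17


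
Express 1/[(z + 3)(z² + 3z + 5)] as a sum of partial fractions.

Cover-up at z = -3: P = 1/((-3)² + 3·(-3) + 5) = 1/5. Then Q = -P = -1/5, R = -P·(3 - 3) = 0
Result: (1/5)/(z + 3) - ((1/5)z)/(z² + 3z + 5)


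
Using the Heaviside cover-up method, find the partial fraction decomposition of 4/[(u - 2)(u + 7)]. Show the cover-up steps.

Cover (u - 2): set u=2, get P = 4/(2 + 7) = 4/9. Cover (u + 7): set u=-7, get Q = 4/(-7 - 2) = -4/9.
Result: (4/9)/(u - 2) - (4/9)/(u + 7)


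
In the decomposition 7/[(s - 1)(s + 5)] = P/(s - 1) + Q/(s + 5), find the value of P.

Cover-up at s = 1: P = 7/(1 + 5) = 7/6


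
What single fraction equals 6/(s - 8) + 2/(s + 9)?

Common denominator (s - 8)(s + 9). Numerator: 6(s + 9) + 2(s - 8) = (6s + 54) + (2s - 16) = 8s + 38
Result: (8s + 38)/[(s - 8)(s + 9)]


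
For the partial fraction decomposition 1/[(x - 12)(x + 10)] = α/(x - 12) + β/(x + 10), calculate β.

Cover-up at x = -10: β = 1/(-10 - 12) = -1/22


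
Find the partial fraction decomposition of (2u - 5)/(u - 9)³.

(2u - 5) = α(u - 9)² + β(u - 9) + γ. At u = 9: γ = 2·9 - 5 = 13. Coefficients: α = 0, β = 2
Result: 2/(u - 9)² + 13/(u - 9)³


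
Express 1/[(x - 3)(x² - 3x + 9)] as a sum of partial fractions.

Cover-up at x = 3: α = 1/(3² - 3·3 + 9) = 1/9. Then β = -α = -1/9, γ = -α·(-3 + 3) = 0
Result: (1/9)/(x - 3) - ((1/9)x)/(x² - 3x + 9)


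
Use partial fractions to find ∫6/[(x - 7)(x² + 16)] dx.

Cover-up at x=7: A = 6/(7²+16) = 6/65. Coeff matching: B = -6/65, C = -42/65. Decomposition: (6/65)/(x - 7) - ((6/65)x + 42/65)/(x² + 16). Integrate: linear → ln, quadratic → (1/2)ln + arctan: (6/65) ln|(x - 7)| - (3/65) ln(x² + 16) - (21/130) arctan(x/4) + C


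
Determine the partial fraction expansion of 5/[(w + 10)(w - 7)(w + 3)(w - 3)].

Using Heaviside cover-up: (-5/1547)/(w + 10) + (1/136)/(w - 7) + (1/84)/(w + 3) - (5/312)/(w - 3)


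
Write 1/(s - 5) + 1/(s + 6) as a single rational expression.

Common denominator (s - 5)(s + 6). Numerator: 1(s + 6) + 1(s - 5) = (s + 6) + (s - 5) = 2s + 1
Result: (2s + 1)/[(s - 5)(s + 6)]


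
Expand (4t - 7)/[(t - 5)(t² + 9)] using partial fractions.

At t=5: α = (4·5 - 7)/(5² + 9) = 13/34. β = -α = -13/34, γ = 4 - 5·α = 71/34
Result: (13/34)/(t - 5) - ((13/34)t - 71/34)/(t² + 9)


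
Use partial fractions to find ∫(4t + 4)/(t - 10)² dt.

Decompose: α = 4, β = 4·10 + 4 = 44, so (4t + 4)/(t - 10)² = 4/(t - 10) + 44/(t - 10)². Integrate: ∫ α/(t - 10) dt = 4 ln|(t - 10)|; ∫ β/(t - 10)² dt = -44/(t - 10). Sum: 4 ln|(t - 10)| - 44/(t - 10) + C


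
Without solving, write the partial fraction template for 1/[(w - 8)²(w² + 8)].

Repeated linear + quadratic: A/(w - 8) + B/(w - 8)² + (Cw + D)/(w² + 8)


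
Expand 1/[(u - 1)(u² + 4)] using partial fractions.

Cover-up at u = 1: A = 1/(1² + 4) = 1/5. Then B = -A = -1/5, C = -A·(0 + 1) = -1/5
Result: (1/5)/(u - 1) - ((1/5)u + 1/5)/(u² + 4)


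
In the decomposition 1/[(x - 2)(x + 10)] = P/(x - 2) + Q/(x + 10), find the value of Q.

Cover-up at x = -10: Q = 1/(-10 - 2) = -1/12


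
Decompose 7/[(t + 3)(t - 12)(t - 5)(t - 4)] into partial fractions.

Using Heaviside cover-up: (-1/120)/(t + 3) + (1/120)/(t - 12) - (1/8)/(t - 5) + (1/8)/(t - 4)


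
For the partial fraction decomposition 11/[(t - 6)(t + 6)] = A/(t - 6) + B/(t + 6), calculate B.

Cover-up at t = -6: B = 11/(-6 - 6) = -11/12


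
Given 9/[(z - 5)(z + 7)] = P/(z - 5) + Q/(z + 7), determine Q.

Cover-up at z = -7: Q = 9/(-7 - 5) = -9/12 = -3/4


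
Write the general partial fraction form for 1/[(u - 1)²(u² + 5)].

Repeated linear + quadratic: α/(u - 1) + β/(u - 1)² + (γu + δ)/(u² + 5)


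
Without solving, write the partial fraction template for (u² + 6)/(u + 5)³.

Repeated linear factor (power 3): P/(u + 5) + Q/(u + 5)² + R/(u + 5)³


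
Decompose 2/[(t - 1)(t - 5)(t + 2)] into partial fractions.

Using cover-up method: A = -1/6, B = 1/14, C = 2/21
Result: (-1/6)/(t - 1) + (1/14)/(t - 5) + (2/21)/(t + 2)


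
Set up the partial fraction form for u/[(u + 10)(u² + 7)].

Linear + irreducible quadratic: P/(u + 10) + (Qu + R)/(u² + 7)


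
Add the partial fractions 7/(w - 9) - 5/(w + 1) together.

Common denominator (w - 9)(w + 1). Numerator: 7(w + 1) - 5(w - 9) = (7w + 7) - (5w - 45) = 2w + 52
Result: (2w + 52)/[(w - 9)(w + 1)]


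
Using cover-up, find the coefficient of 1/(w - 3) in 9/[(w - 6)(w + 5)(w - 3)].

Cover (w - 3), set w=3: 9/[(3 - 6)(3 + 5)] = -3/8


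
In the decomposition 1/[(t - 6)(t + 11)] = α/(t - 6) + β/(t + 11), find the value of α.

Cover-up at t = 6: α = 1/(6 + 11) = 1/17


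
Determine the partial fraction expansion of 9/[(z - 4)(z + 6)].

9/(z - 4)(z + 6) = α/(z - 4) + β/(z + 6). α = 9/(4 + 6) = 9/10, β = 9/(-6 - 4) = -9/10
Result: (9/10)/(z - 4) - (9/10)/(z + 6)


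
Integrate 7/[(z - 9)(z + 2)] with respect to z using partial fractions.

Decompose: 7/[(z - 9)(z + 2)] = (7/11)/(z - 9) - (7/11)/(z + 2). Integrate each term: (7/11) ln|(z - 9)| - (7/11) ln|(z + 2)| + C


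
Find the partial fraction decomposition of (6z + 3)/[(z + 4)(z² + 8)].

At z=-4: P = (6·(-4) + 3)/((-4)² + 8) = -7/8. Q = -P = 7/8, R = 6 - (-4)·P = 5/2
Result: (-7/8)/(z + 4) + ((7/8)z + 5/2)/(z² + 8)


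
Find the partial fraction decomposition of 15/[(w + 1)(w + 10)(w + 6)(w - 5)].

Using Heaviside cover-up: (-1/18)/(w + 1) - (1/36)/(w + 10) + (3/44)/(w + 6) + (1/66)/(w - 5)


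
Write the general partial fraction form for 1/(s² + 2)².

Repeated quadratic factor: (As + B)/(s² + 2) + (Cs + D)/(s² + 2)²


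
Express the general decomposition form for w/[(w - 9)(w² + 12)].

Linear + irreducible quadratic: α/(w - 9) + (βw + γ)/(w² + 12)


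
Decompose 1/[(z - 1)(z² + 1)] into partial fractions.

Cover-up at z = 1: P = 1/(1² + 1) = 1/2. Then Q = -P = -1/2, R = -P·(0 + 1) = -1/2
Result: (1/2)/(z - 1) - ((1/2)z + 1/2)/(z² + 1)


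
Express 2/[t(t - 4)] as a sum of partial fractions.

2/t(t - 4) = P/t + Q/(t - 4). P = 2/(0 - 4) = -1/2, Q = 2/(4 - 0) = 1/2
Result: (-1/2)/t + (1/2)/(t - 4)


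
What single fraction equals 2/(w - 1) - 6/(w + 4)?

Common denominator (w - 1)(w + 4). Numerator: 2(w + 4) - 6(w - 1) = (2w + 8) - (6w - 6) = -4w + 14
Result: (-4w + 14)/[(w - 1)(w + 4)]


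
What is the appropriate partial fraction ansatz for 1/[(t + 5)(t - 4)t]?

Three distinct linear factors: α/(t + 5) + β/(t - 4) + γ/t


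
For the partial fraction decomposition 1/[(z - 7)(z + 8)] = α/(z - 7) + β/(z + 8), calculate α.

Cover-up at z = 7: α = 1/(7 + 8) = 1/15


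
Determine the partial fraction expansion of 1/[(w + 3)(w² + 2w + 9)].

Cover-up at w = -3: A = 1/((-3)² + 2·(-3) + 9) = 1/12. Then B = -A = -1/12, C = -A·(2 - 3) = 1/12
Result: (1/12)/(w + 3) - ((1/12)w - 1/12)/(w² + 2w + 9)


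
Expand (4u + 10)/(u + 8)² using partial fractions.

(4u + 10) = A(u + 8) + B. At u = -8: B = 4·(-8) + 10 = -22. Coeff of u: A = 4
Result: 4/(u + 8) - 22/(u + 8)²


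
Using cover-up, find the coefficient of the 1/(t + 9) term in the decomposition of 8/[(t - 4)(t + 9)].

Cover (t + 9), set t=-9: 8/((t - 4) at t=-9) = 8/(-13) = -8/13


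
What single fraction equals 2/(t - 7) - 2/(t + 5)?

Common denominator (t - 7)(t + 5). Numerator: 2(t + 5) - 2(t - 7) = (2t + 10) - (2t - 14) = 24
Result: (24)/[(t - 7)(t + 5)]


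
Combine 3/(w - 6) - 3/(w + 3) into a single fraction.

Common denominator (w - 6)(w + 3). Numerator: 3(w + 3) - 3(w - 6) = (3w + 9) - (3w - 18) = 27
Result: (27)/[(w - 6)(w + 3)]


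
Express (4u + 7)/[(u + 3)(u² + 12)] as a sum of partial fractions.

At u=-3: P = (4·(-3) + 7)/((-3)² + 12) = -5/21. Q = -P = 5/21, R = 4 - (-3)·P = 23/7
Result: (-5/21)/(u + 3) + ((5/21)u + 23/7)/(u² + 12)


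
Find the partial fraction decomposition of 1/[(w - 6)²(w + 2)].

Cover-up at w=-2: C = 1/(-2 - 6)² = 1/64. Cover-up at w=6: B = 1/(6 + 2) = 1/8. Comparing w² coeff: A = -C = -1/64
Result: (-1/64)/(w - 6) + (1/8)/(w - 6)² + (1/64)/(w + 2)


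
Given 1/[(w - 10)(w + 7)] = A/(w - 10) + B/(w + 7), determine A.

Cover-up at w = 10: A = 1/(10 + 7) = 1/17


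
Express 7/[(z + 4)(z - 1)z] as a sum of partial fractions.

Using cover-up method: α = 7/20, β = 7/5, γ = -7/4
Result: (7/20)/(z + 4) + (7/5)/(z - 1) - (7/4)/z


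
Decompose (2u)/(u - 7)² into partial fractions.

(2u) = α(u - 7) + β. At u = 7: β = 2·7 + 0 = 14. Coeff of u: α = 2
Result: 2/(u - 7) + 14/(u - 7)²


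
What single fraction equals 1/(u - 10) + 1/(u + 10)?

Common denominator (u - 10)(u + 10). Numerator: 1(u + 10) + 1(u - 10) = (u + 10) + (u - 10) = 2u
Result: (2u)/[(u - 10)(u + 10)]


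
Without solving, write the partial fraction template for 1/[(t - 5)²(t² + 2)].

Repeated linear + quadratic: A/(t - 5) + B/(t - 5)² + (Ct + D)/(t² + 2)


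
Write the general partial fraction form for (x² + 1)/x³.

Repeated linear factor (power 3): A/x + B/x² + C/x³


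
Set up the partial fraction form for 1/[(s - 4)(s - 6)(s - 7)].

Three distinct linear factors: A/(s - 4) + B/(s - 6) + C/(s - 7)


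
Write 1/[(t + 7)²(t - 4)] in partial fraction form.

Cover-up at t=4: R = 1/(4 + 7)² = 1/121. Cover-up at t=-7: Q = 1/(-7 - 4) = -1/11. Comparing t² coeff: P = -R = -1/121
Result: (-1/121)/(t + 7) - (1/11)/(t + 7)² + (1/121)/(t - 4)


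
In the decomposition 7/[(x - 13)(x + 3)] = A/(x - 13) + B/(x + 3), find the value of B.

Cover-up at x = -3: B = 7/(-3 - 13) = -7/16


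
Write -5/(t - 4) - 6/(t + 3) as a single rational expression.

Common denominator (t - 4)(t + 3). Numerator: -5(t + 3) - 6(t - 4) = (-5t - 15) - (6t - 24) = -11t + 9
Result: (-11t + 9)/[(t - 4)(t + 3)]


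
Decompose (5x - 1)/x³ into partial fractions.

(5x - 1) = Ax² + Bx + C. At x = 0: C = 5·0 - 1 = -1. Coefficients: A = 0, B = 5
Result: 5/x² - 1/x³


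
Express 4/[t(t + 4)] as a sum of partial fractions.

4/t(t + 4) = P/t + Q/(t + 4). P = 4/(0 + 4) = 1, Q = 4/(-4 - 0) = -1
Result: 1/t - 1/(t + 4)


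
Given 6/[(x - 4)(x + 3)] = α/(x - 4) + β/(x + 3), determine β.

Cover-up at x = -3: β = 6/(-3 - 4) = -6/7


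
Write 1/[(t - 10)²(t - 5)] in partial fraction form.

Cover-up at t=5: γ = 1/(5 - 10)² = 1/25. Cover-up at t=10: β = 1/(10 - 5) = 1/5. Comparing t² coeff: α = -γ = -1/25
Result: (-1/25)/(t - 10) + (1/5)/(t - 10)² + (1/25)/(t - 5)


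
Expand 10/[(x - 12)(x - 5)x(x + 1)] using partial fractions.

Using Heaviside cover-up: (5/546)/(x - 12) - (1/21)/(x - 5) + (1/6)/x - (5/39)/(x + 1)


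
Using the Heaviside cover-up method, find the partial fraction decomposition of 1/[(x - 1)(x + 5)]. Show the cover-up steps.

Cover (x - 1): set x=1, get P = 1/(1 + 5) = 1/6. Cover (x + 5): set x=-5, get Q = 1/(-5 - 1) = -1/6.
Result: (1/6)/(x - 1) - (1/6)/(x + 5)


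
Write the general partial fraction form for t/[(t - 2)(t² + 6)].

Linear + irreducible quadratic: P/(t - 2) + (Qt + R)/(t² + 6)


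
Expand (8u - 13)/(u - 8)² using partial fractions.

(8u - 13) = P(u - 8) + Q. At u = 8: Q = 8·8 - 13 = 51. Coeff of u: P = 8
Result: 8/(u - 8) + 51/(u - 8)²


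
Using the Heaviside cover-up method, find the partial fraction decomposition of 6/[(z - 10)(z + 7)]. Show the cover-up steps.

Cover (z - 10): set z=10, get α = 6/(10 + 7) = 6/17. Cover (z + 7): set z=-7, get β = 6/(-7 - 10) = -6/17.
Result: (6/17)/(z - 10) - (6/17)/(z + 7)


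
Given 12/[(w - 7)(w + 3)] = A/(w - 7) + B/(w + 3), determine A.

Cover-up at w = 7: A = 12/(7 + 3) = 12/10 = 6/5


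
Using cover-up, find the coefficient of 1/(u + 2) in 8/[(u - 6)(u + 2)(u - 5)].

Cover (u + 2), set u=-2: 8/[(-2 - 6)(-2 - 5)] = 1/7


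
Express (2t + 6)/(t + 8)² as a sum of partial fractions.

(2t + 6) = α(t + 8) + β. At t = -8: β = 2·(-8) + 6 = -10. Coeff of t: α = 2
Result: 2/(t + 8) - 10/(t + 8)²


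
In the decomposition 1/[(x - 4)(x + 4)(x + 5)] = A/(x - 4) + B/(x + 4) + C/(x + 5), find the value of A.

Cover-up at x = 4: A = 1/[(4 + 4)(4 + 5)] = 1/[(8)(9)] = 1/72


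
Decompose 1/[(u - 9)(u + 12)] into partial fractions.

1/(u - 9)(u + 12) = α/(u - 9) + β/(u + 12). α = 1/(9 + 12) = 1/21, β = 1/(-12 - 9) = -1/21
Result: (1/21)/(u - 9) - (1/21)/(u + 12)


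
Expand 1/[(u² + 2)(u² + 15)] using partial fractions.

Coefficient matching gives A = C = 0, B = 1/(15-2) = 1/13, D = -B = -1/13
Result: (1/13)/(u² + 2) - (1/13)/(u² + 15)


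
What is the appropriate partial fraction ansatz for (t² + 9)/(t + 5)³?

Repeated linear factor (power 3): A/(t + 5) + B/(t + 5)² + C/(t + 5)³


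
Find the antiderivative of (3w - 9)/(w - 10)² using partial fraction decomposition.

Decompose: P = 3, Q = 3·10 - 9 = 21, so (3w - 9)/(w - 10)² = 3/(w - 10) + 21/(w - 10)². Integrate: ∫ P/(w - 10) dw = 3 ln|(w - 10)|; ∫ Q/(w - 10)² dw = -21/(w - 10). Sum: 3 ln|(w - 10)| - 21/(w - 10) + C


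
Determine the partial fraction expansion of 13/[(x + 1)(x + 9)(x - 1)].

Using cover-up method: P = -13/16, Q = 13/80, R = 13/20
Result: (-13/16)/(x + 1) + (13/80)/(x + 9) + (13/20)/(x - 1)


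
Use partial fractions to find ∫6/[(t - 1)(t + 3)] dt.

Decompose: 6/[(t - 1)(t + 3)] = (3/2)/(t - 1) - (3/2)/(t + 3). Integrate each term: (3/2) ln|(t - 1)| - (3/2) ln|(t + 3)| + C


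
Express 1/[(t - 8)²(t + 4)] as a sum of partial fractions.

Cover-up at t=-4: R = 1/(-4 - 8)² = 1/144. Cover-up at t=8: Q = 1/(8 + 4) = 1/12. Comparing t² coeff: P = -R = -1/144
Result: (-1/144)/(t - 8) + (1/12)/(t - 8)² + (1/144)/(t + 4)


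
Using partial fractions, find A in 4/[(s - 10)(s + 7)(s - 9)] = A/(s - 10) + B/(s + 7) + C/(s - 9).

Cover-up at s = 10: A = 4/[(10 + 7)(10 - 9)] = 4/[(17)(1)] = 4/17


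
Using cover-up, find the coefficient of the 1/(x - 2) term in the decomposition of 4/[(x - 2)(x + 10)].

Cover (x - 2), set x=2: 4/((x + 10) at x=2) = 4/(12) = 1/3


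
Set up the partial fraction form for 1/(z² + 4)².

Repeated quadratic factor: (Az + B)/(z² + 4) + (Cz + D)/(z² + 4)²


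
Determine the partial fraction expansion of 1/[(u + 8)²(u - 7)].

Cover-up at u=7: R = 1/(7 + 8)² = 1/225. Cover-up at u=-8: Q = 1/(-8 - 7) = -1/15. Comparing u² coeff: P = -R = -1/225
Result: (-1/225)/(u + 8) - (1/15)/(u + 8)² + (1/225)/(u - 7)


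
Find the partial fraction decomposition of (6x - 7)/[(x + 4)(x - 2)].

At x=-4: P = (6·(-4) - 7)/(-4 - 2) = 31/6. At x=2: Q = (6·2 - 7)/(2 + 4) = 5/6
Result: (31/6)/(x + 4) + (5/6)/(x - 2)


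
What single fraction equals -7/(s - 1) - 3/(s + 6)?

Common denominator (s - 1)(s + 6). Numerator: -7(s + 6) - 3(s - 1) = (-7s - 42) - (3s - 3) = -10s - 39
Result: (-10s - 39)/[(s - 1)(s + 6)]


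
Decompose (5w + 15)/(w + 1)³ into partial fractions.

(5w + 15) = A(w + 1)² + B(w + 1) + C. At w = -1: C = 5·(-1) + 15 = 10. Coefficients: A = 0, B = 5
Result: 5/(w + 1)² + 10/(w + 1)³


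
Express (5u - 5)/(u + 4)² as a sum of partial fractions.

(5u - 5) = A(u + 4) + B. At u = -4: B = 5·(-4) - 5 = -25. Coeff of u: A = 5
Result: 5/(u + 4) - 25/(u + 4)²


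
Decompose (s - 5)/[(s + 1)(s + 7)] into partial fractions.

At s=-1: A = (1·(-1) - 5)/(-1 + 7) = -1. At s=-7: B = (1·(-7) - 5)/(-7 + 1) = 2
Result: -1/(s + 1) + 2/(s + 7)


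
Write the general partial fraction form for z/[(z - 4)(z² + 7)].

Linear + irreducible quadratic: A/(z - 4) + (Bz + C)/(z² + 7)


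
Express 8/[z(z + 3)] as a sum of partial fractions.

8/z(z + 3) = α/z + β/(z + 3). α = 8/(0 + 3) = 8/3, β = 8/(-3 - 0) = -8/3
Result: (8/3)/z - (8/3)/(z + 3)


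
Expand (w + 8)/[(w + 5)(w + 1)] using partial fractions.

At w=-5: P = (1·(-5) + 8)/(-5 + 1) = -3/4. At w=-1: Q = (1·(-1) + 8)/(-1 + 5) = 7/4
Result: (-3/4)/(w + 5) + (7/4)/(w + 1)


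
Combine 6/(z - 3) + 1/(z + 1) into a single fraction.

Common denominator (z - 3)(z + 1). Numerator: 6(z + 1) + 1(z - 3) = (6z + 6) + (z - 3) = 7z + 3
Result: (7z + 3)/[(z - 3)(z + 1)]


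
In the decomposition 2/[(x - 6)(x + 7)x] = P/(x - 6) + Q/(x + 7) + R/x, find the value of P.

Cover-up at x = 6: P = 2/[(6 + 7)(6 - 0)] = 2/[(13)(6)] = 2/78 = 1/39


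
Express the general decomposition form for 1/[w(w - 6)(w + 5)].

Three distinct linear factors: α/w + β/(w - 6) + γ/(w + 5)


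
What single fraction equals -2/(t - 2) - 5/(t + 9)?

Common denominator (t - 2)(t + 9). Numerator: -2(t + 9) - 5(t - 2) = (-2t - 18) - (5t - 10) = -7t - 8
Result: (-7t - 8)/[(t - 2)(t + 9)]


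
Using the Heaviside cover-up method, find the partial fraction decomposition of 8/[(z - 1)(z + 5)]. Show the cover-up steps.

Cover (z - 1): set z=1, get P = 8/(1 + 5) = 4/3. Cover (z + 5): set z=-5, get Q = 8/(-5 - 1) = -4/3.
Result: (4/3)/(z - 1) - (4/3)/(z + 5)


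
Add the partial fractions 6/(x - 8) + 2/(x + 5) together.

Common denominator (x - 8)(x + 5). Numerator: 6(x + 5) + 2(x - 8) = (6x + 30) + (2x - 16) = 8x + 14
Result: (8x + 14)/[(x - 8)(x + 5)]


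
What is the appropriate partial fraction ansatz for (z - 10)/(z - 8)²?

Repeated linear factor: A/(z - 8) + B/(z - 8)²


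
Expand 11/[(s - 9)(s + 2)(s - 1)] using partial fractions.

Using cover-up method: α = 1/8, β = 1/3, γ = -11/24
Result: (1/8)/(s - 9) + (1/3)/(s + 2) - (11/24)/(s - 1)


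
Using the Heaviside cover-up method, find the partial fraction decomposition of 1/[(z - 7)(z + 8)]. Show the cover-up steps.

Cover (z - 7): set z=7, get α = 1/(7 + 8) = 1/15. Cover (z + 8): set z=-8, get β = 1/(-8 - 7) = -1/15.
Result: (1/15)/(z - 7) - (1/15)/(z + 8)


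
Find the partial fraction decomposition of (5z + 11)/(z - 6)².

(5z + 11) = α(z - 6) + β. At z = 6: β = 5·6 + 11 = 41. Coeff of z: α = 5
Result: 5/(z - 6) + 41/(z - 6)²


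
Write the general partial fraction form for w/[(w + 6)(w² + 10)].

Linear + irreducible quadratic: A/(w + 6) + (Bw + C)/(w² + 10)


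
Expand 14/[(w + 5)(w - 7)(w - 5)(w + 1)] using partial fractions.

Using Heaviside cover-up: (-7/240)/(w + 5) + (7/96)/(w - 7) - (7/60)/(w - 5) + (7/96)/(w + 1)


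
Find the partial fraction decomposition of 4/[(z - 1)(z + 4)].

4/(z - 1)(z + 4) = P/(z - 1) + Q/(z + 4). P = 4/(1 + 4) = 4/5, Q = 4/(-4 - 1) = -4/5
Result: (4/5)/(z - 1) - (4/5)/(z + 4)


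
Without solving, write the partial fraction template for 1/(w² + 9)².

Repeated quadratic factor: (αw + β)/(w² + 9) + (γw + δ)/(w² + 9)²


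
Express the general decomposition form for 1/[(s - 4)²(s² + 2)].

Repeated linear + quadratic: P/(s - 4) + Q/(s - 4)² + (Rs + S)/(s² + 2)


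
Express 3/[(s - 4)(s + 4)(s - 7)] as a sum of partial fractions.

Using cover-up method: P = -1/8, Q = 3/88, R = 1/11
Result: (-1/8)/(s - 4) + (3/88)/(s + 4) + (1/11)/(s - 7)


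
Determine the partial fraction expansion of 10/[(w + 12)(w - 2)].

10/(w + 12)(w - 2) = P/(w + 12) + Q/(w - 2). P = 10/(-12 - 2) = -5/7, Q = 10/(2 + 12) = 5/7
Result: (-5/7)/(w + 12) + (5/7)/(w - 2)


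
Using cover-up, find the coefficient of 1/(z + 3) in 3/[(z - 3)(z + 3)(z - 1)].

Cover (z + 3), set z=-3: 3/[(-3 - 3)(-3 - 1)] = 1/8


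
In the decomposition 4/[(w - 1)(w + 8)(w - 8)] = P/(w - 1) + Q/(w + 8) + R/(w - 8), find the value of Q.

Cover-up at w = -8: Q = 4/[(-8 - 1)(-8 - 8)] = 4/[(-9)(-16)] = 4/144 = 1/36


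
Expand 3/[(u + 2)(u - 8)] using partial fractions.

3/(u + 2)(u - 8) = P/(u + 2) + Q/(u - 8). P = 3/(-2 - 8) = -3/10, Q = 3/(8 + 2) = 3/10
Result: (-3/10)/(u + 2) + (3/10)/(u - 8)


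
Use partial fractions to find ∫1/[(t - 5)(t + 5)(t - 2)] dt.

Cover-up: A = 1/30, B = 1/70, C = -1/21. Decomposition: (1/30)/(t - 5) + (1/70)/(t + 5) - (1/21)/(t - 2). Integrate each term: (1/30) ln|(t - 5)| + (1/70) ln|(t + 5)| - (1/21) ln|(t - 2)| + C


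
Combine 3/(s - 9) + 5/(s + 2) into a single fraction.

Common denominator (s - 9)(s + 2). Numerator: 3(s + 2) + 5(s - 9) = (3s + 6) + (5s - 45) = 8s - 39
Result: (8s - 39)/[(s - 9)(s + 2)]


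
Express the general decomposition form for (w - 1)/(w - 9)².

Repeated linear factor: P/(w - 9) + Q/(w - 9)²


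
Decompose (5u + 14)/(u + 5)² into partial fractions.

(5u + 14) = P(u + 5) + Q. At u = -5: Q = 5·(-5) + 14 = -11. Coeff of u: P = 5
Result: 5/(u + 5) - 11/(u + 5)²


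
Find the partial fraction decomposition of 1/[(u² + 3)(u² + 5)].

Coefficient matching gives α = γ = 0, β = 1/(5-3) = 1/2, δ = -β = -1/2
Result: (1/2)/(u² + 3) - (1/2)/(u² + 5)


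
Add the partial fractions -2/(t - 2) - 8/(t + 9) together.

Common denominator (t - 2)(t + 9). Numerator: -2(t + 9) - 8(t - 2) = (-2t - 18) - (8t - 16) = -10t - 2
Result: (-10t - 2)/[(t - 2)(t + 9)]


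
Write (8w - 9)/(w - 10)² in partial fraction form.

(8w - 9) = α(w - 10) + β. At w = 10: β = 8·10 - 9 = 71. Coeff of w: α = 8
Result: 8/(w - 10) + 71/(w - 10)²


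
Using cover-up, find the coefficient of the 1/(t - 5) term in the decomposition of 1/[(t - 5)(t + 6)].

Cover (t - 5), set t=5: 1/((t + 6) at t=5) = 1/(11) = 1/11


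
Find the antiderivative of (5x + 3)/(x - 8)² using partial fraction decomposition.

Decompose: P = 5, Q = 5·8 + 3 = 43, so (5x + 3)/(x - 8)² = 5/(x - 8) + 43/(x - 8)². Integrate: ∫ P/(x - 8) dx = 5 ln|(x - 8)|; ∫ Q/(x - 8)² dx = -43/(x - 8). Sum: 5 ln|(x - 8)| - 43/(x - 8) + C


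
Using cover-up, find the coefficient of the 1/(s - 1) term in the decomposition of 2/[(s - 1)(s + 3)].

Cover (s - 1), set s=1: 2/((s + 3) at s=1) = 2/(4) = 1/2


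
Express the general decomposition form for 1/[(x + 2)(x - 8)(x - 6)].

Three distinct linear factors: A/(x + 2) + B/(x - 8) + C/(x - 6)


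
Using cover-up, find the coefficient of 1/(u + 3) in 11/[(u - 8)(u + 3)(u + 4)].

Cover (u + 3), set u=-3: 11/[(-3 - 8)(-3 + 4)] = -1


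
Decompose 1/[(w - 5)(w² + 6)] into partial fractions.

Cover-up at w = 5: P = 1/(5² + 6) = 1/31. Then Q = -P = -1/31, R = -P·(0 + 5) = -5/31
Result: (1/31)/(w - 5) - ((1/31)w + 5/31)/(w² + 6)


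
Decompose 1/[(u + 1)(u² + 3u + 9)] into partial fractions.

Cover-up at u = -1: α = 1/((-1)² + 3·(-1) + 9) = 1/7. Then β = -α = -1/7, γ = -α·(3 - 1) = -2/7
Result: (1/7)/(u + 1) - ((1/7)u + 2/7)/(u² + 3u + 9)


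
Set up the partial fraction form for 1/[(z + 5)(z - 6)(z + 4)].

Three distinct linear factors: α/(z + 5) + β/(z - 6) + γ/(z + 4)


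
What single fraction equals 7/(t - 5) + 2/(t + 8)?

Common denominator (t - 5)(t + 8). Numerator: 7(t + 8) + 2(t - 5) = (7t + 56) + (2t - 10) = 9t + 46
Result: (9t + 46)/[(t - 5)(t + 8)]


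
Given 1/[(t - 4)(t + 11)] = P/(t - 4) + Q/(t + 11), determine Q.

Cover-up at t = -11: Q = 1/(-11 - 4) = -1/15


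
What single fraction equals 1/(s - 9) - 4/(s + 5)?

Common denominator (s - 9)(s + 5). Numerator: 1(s + 5) - 4(s - 9) = (s + 5) - (4s - 36) = -3s + 41
Result: (-3s + 41)/[(s - 9)(s + 5)]


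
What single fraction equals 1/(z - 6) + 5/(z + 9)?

Common denominator (z - 6)(z + 9). Numerator: 1(z + 9) + 5(z - 6) = (z + 9) + (5z - 30) = 6z - 21
Result: (6z - 21)/[(z - 6)(z + 9)]


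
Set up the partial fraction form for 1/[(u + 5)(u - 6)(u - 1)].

Three distinct linear factors: α/(u + 5) + β/(u - 6) + γ/(u - 1)


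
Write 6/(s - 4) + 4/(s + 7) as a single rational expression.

Common denominator (s - 4)(s + 7). Numerator: 6(s + 7) + 4(s - 4) = (6s + 42) + (4s - 16) = 10s + 26
Result: (10s + 26)/[(s - 4)(s + 7)]


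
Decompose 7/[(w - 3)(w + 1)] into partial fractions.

7/(w - 3)(w + 1) = P/(w - 3) + Q/(w + 1). P = 7/(3 + 1) = 7/4, Q = 7/(-1 - 3) = -7/4
Result: (7/4)/(w - 3) - (7/4)/(w + 1)


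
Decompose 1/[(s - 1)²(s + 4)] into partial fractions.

Cover-up at s=-4: R = 1/(-4 - 1)² = 1/25. Cover-up at s=1: Q = 1/(1 + 4) = 1/5. Comparing s² coeff: P = -R = -1/25
Result: (-1/25)/(s - 1) + (1/5)/(s - 1)² + (1/25)/(s + 4)


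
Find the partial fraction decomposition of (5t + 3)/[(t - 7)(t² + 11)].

At t=7: P = (5·7 + 3)/(7² + 11) = 19/30. Q = -P = -19/30, R = 5 - 7·P = 17/30
Result: (19/30)/(t - 7) - ((19/30)t - 17/30)/(t² + 11)


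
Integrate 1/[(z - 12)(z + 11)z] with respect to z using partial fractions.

Cover-up: P = 1/276, Q = 1/253, R = -1/132. Decomposition: (1/276)/(z - 12) + (1/253)/(z + 11) - (1/132)/z. Integrate each term: (1/276) ln|(z - 12)| + (1/253) ln|(z + 11)| - (1/132) ln|z| + C


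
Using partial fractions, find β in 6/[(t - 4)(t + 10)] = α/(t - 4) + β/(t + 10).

Cover-up at t = -10: β = 6/(-10 - 4) = -6/14 = -3/7


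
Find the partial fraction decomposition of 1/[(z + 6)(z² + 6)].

Cover-up at z = -6: A = 1/((-6)² + 6) = 1/42. Then B = -A = -1/42, C = -A·(0 - 6) = 1/7
Result: (1/42)/(z + 6) - ((1/42)z - 1/7)/(z² + 6)


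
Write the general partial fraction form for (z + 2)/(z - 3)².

Repeated linear factor: α/(z - 3) + β/(z - 3)²


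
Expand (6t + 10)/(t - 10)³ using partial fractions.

(6t + 10) = α(t - 10)² + β(t - 10) + γ. At t = 10: γ = 6·10 + 10 = 70. Coefficients: α = 0, β = 6
Result: 6/(t - 10)² + 70/(t - 10)³


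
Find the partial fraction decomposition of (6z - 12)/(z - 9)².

(6z - 12) = P(z - 9) + Q. At z = 9: Q = 6·9 - 12 = 42. Coeff of z: P = 6
Result: 6/(z - 9) + 42/(z - 9)²


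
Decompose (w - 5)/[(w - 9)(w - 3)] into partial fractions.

At w=9: α = (1·9 - 5)/(9 - 3) = 2/3. At w=3: β = (1·3 - 5)/(3 - 9) = 1/3
Result: (2/3)/(w - 9) + (1/3)/(w - 3)


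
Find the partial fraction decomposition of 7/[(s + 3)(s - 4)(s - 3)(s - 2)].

Using Heaviside cover-up: (-1/30)/(s + 3) + (1/2)/(s - 4) - (7/6)/(s - 3) + (7/10)/(s - 2)


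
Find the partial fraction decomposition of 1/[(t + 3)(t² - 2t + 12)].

Cover-up at t = -3: A = 1/((-3)² - 2·(-3) + 12) = 1/27. Then B = -A = -1/27, C = -A·(-2 - 3) = 5/27
Result: (1/27)/(t + 3) - ((1/27)t - 5/27)/(t² - 2t + 12)


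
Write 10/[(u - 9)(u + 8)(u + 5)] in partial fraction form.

Using cover-up method: P = 5/119, Q = 10/51, R = -5/21
Result: (5/119)/(u - 9) + (10/51)/(u + 8) - (5/21)/(u + 5)


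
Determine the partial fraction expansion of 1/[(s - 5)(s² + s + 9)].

Cover-up at s = 5: α = 1/(5² + 1·5 + 9) = 1/39. Then β = -α = -1/39, γ = -α·(1 + 5) = -2/13
Result: (1/39)/(s - 5) - ((1/39)s + 2/13)/(s² + s + 9)


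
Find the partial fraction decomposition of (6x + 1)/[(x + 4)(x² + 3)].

At x=-4: A = (6·(-4) + 1)/((-4)² + 3) = -23/19. B = -A = 23/19, C = 6 - (-4)·A = 22/19
Result: (-23/19)/(x + 4) + ((23/19)x + 22/19)/(x² + 3)


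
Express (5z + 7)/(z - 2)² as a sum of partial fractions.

(5z + 7) = P(z - 2) + Q. At z = 2: Q = 5·2 + 7 = 17. Coeff of z: P = 5
Result: 5/(z - 2) + 17/(z - 2)²


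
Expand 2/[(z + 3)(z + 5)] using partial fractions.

2/(z + 3)(z + 5) = P/(z + 3) + Q/(z + 5). P = 2/(-3 + 5) = 1, Q = 2/(-5 + 3) = -1
Result: 1/(z + 3) - 1/(z + 5)


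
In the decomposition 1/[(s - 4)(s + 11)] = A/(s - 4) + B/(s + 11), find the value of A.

Cover-up at s = 4: A = 1/(4 + 11) = 1/15


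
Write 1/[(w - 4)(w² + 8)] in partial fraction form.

Cover-up at w = 4: P = 1/(4² + 8) = 1/24. Then Q = -P = -1/24, R = -P·(0 + 4) = -1/6
Result: (1/24)/(w - 4) - ((1/24)w + 1/6)/(w² + 8)


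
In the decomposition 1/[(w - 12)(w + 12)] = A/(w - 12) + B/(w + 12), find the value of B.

Cover-up at w = -12: B = 1/(-12 - 12) = -1/24


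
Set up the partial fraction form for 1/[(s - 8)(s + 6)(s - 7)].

Three distinct linear factors: P/(s - 8) + Q/(s + 6) + R/(s - 7)
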